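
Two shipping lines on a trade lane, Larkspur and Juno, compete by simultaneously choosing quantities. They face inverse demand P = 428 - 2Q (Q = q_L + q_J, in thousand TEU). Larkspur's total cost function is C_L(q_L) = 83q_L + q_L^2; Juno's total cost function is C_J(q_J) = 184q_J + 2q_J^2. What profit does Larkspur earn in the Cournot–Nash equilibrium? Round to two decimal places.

7998.94

Larkspur's profit: π_L = (428 - 2Q)q_L - (83q_L + q_L²). Setting ∂π_L/∂q_L = 0: 345 - 6q_L - 2(q_J) = 0.
Juno's first-order condition: 244 - 8q_J - 2(q_L) = 0.
Rearranging gives the reaction functions q_L = (345 - 2q_J)/6 and q_J = (244 - 2q_L)/8.
Substituting one into the other gives q_L = 568/11 and q_J = 387/22.
Price P = 428 - 2·(1523/22) = 289.5455.
Larkspur's profit: 289.5455·(568/11) - 83·(568/11) - (568/11)² = 7998.9421.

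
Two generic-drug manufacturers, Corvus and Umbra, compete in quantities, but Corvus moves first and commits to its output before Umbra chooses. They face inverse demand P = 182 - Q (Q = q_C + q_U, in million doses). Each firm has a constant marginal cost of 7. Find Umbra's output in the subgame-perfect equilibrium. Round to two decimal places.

43.75

Solve by backward induction. Given q_C, the follower Umbra maximises π_U = (182 - q_C - q_U)q_U - 7q_U.
Follower FOC: 175 - q_C - 2q_U = 0, so q_U(q_C) = (175 - q_C)/2.
The leader anticipates this reaction. Substituting into P = 182 - Q gives P = 189/2 - (1/2)q_C, so π_C = (189/2 - (1/2)q_C)q_C - 7q_C.
Leader FOC: 175/2 - q_C = 0, so q_C = 175/2.
Then q_U = (175 - 175/2)/2 = 175/4.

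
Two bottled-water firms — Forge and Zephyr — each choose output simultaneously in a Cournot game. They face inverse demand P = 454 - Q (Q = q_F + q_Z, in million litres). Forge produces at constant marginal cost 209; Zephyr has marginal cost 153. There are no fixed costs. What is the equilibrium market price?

272

Forge's profit: π_F = (454 - Q)q_F - (209q_F). Setting ∂π_F/∂q_F = 0: 245 - 2q_F - (q_Z) = 0.
Zephyr's profit: π_Z = (454 - Q)q_Z - (153q_Z). Setting ∂π_Z/∂q_Z = 0: 301 - 2q_Z - (q_F) = 0.
Rearranging gives the reaction functions q_F = (245 - q_Z)/2 and q_Z = (301 - q_F)/2.
Solving the pair: q_F = 63, q_Z = 119.
Total output Q = 182, so price P = 454 - 182 = 272.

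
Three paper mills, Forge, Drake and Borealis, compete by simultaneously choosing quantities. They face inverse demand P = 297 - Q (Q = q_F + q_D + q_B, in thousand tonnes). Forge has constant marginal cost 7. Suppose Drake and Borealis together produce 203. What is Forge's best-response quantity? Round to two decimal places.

With rivals' combined output fixed at 203, Forge's profit is π_F = (297 - 203 - q_F)q_F - (7q_F) = (94 - q_F)q_F - (7q_F).
∂π_F/∂q_F = 87 - 2q_F = 0, so q_F = 87/2.

43.50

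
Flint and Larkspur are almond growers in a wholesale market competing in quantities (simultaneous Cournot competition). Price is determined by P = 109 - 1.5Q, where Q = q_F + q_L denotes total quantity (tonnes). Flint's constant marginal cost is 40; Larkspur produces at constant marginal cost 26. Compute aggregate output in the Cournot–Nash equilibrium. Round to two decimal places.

33.78

Flint's profit: π_F = (109 - 1.5Q)q_F - (40q_F). Setting ∂π_F/∂q_F = 0: 69 - 3q_F - (3/2)(q_L) = 0.
Larkspur's first-order condition: 83 - 3q_L - (3/2)(q_F) = 0.
Rearranging gives the reaction functions q_F = (69 - (3/2)q_L)/3 and q_L = (83 - (3/2)q_F)/3.
Solving the pair: q_F = 110/9, q_L = 194/9.
Total output Q = 110/9 + 194/9 = 304/9.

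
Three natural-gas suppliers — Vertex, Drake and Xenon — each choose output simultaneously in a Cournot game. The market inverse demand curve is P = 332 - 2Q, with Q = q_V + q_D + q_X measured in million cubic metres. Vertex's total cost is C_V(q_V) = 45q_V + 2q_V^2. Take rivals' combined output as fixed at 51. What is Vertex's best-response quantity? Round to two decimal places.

With rivals' combined output fixed at 51, Vertex's profit is π_V = (332 - 2·51 - 2q_V)q_V - (45q_V + 2q_V²) = (230 - 2q_V)q_V - (45q_V + 2q_V²).
∂π_V/∂q_V = 185 - 8q_V = 0, so q_V = 185/8.

23.13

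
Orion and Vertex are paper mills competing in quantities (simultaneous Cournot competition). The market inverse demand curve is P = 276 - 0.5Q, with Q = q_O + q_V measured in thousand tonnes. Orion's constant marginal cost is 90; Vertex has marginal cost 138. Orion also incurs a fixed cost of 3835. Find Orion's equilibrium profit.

Orion's profit: π_O = (276 - 0.5Q)q_O - (90q_O). Setting ∂π_O/∂q_O = 0: 186 - q_O - (1/2)(q_V) = 0.
Vertex's first-order condition: 138 - q_V - (1/2)(q_O) = 0.
Rearranging gives the reaction functions q_O = (186 - (1/2)q_V) and q_V = (138 - (1/2)q_O).
Substituting one into the other gives q_O = 156 and q_V = 60.
Price P = 276 - (1/2)·216 = 168.
Orion's profit: (168 - 90)·156 - 3835 = 8333.

8333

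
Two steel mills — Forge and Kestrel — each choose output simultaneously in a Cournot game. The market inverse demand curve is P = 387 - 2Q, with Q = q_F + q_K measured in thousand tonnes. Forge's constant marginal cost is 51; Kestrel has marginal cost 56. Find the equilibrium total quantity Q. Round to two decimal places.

Forge's profit: π_F = (387 - 2Q)q_F - (51q_F). Setting ∂π_F/∂q_F = 0: 336 - 4q_F - 2(q_K) = 0.
Kestrel's first-order condition: 331 - 4q_K - 2(q_F) = 0.
Rearranging gives the reaction functions q_F = (336 - 2q_K)/4 and q_K = (331 - 2q_F)/4.
Solving the pair: q_F = 341/6, q_K = 163/3.
Total output Q = 341/6 + 163/3 = 667/6.

111.17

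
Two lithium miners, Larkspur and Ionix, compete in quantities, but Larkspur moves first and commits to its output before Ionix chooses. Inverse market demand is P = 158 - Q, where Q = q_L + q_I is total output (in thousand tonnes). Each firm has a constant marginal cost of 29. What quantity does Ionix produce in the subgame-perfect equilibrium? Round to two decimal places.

32.25

Solve by backward induction. Given q_L, the follower Ionix maximises π_I = (158 - q_L - q_I)q_I - 29q_I.
∂π_I/∂q_I = 129 - q_L - 2q_I = 0 gives the reaction function q_I = (129 - q_L)/2.
The leader anticipates this reaction. Substituting into P = 158 - Q gives P = 187/2 - (1/2)q_L, so π_L = (187/2 - (1/2)q_L)q_L - 29q_L.
Leader FOC: 129/2 - q_L = 0, so q_L = 129/2.
Then q_I = (129 - 129/2)/2 = 129/4.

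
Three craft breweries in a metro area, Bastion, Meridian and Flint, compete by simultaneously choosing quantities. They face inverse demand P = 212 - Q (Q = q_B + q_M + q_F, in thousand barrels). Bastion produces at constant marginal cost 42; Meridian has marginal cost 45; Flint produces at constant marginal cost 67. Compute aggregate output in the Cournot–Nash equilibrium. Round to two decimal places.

Bastion's profit: π_B = (212 - Q)q_B - (42q_B). Setting ∂π_B/∂q_B = 0: 170 - 2q_B - (q_M + q_F) = 0.
Meridian's first-order condition: 167 - 2q_M - (q_B + q_F) = 0.
Flint's first-order condition: 145 - 2q_F - (q_B + q_M) = 0.
Adding the 3 first-order conditions: 482 − 4Q = 0, so Q = 241/2.
Back-substituting: q_B = (170 − 241/2) = 99/2, q_M = (167 − 241/2) = 93/2, q_F = (145 − 241/2) = 49/2.
Total output Q = 99/2 + 93/2 + 49/2 = 241/2.

120.50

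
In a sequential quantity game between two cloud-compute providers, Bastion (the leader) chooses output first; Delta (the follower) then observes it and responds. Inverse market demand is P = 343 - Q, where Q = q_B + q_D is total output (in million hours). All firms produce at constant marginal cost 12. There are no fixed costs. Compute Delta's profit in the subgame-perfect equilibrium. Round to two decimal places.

6847.56

Solve by backward induction. Given q_B, the follower Delta maximises π_D = (343 - q_B - q_D)q_D - 12q_D.
Follower FOC: 331 - q_B - 2q_D = 0, so q_D(q_B) = (331 - q_B)/2.
Bastion substitutes q_D(q_B) into its own profit: π_B = q_B(343 - q_B - (331 - q_B)/2) - 12q_B = (355/2 - (1/2)q_B)q_B - 12q_B.
The leader's first-order condition 331/2 - q_B = 0 yields q_B = 331/2.
Then q_D = (331 - 331/2)/2 = 331/4.
Price P = 343 - 993/4 = 379/4.
Delta's profit: (379/4 - 12)·(331/4) = 6847.5625.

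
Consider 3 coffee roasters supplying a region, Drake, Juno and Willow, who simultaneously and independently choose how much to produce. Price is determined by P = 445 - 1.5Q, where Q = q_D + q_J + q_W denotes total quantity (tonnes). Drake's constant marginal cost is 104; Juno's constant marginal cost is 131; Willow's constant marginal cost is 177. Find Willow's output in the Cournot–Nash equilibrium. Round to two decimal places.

24.83

Drake's profit: π_D = (445 - 1.5Q)q_D - (104q_D). Setting ∂π_D/∂q_D = 0: 341 - 3q_D - (3/2)(q_J + q_W) = 0.
Juno's first-order condition: 314 - 3q_J - (3/2)(q_D + q_W) = 0.
Willow's profit: π_W = (445 - 1.5Q)q_W - (177q_W). Setting ∂π_W/∂q_W = 0: 268 - 3q_W - (3/2)(q_D + q_J) = 0.
Adding the 3 conditions: 923 − 3Q − 3Q = 0, i.e. Q = 923/6.
Back-substituting: q_D = (341 − 923/4)/(3/2) = 147/2, q_J = (314 − 923/4)/(3/2) = 111/2, q_W = (268 − 923/4)/(3/2) = 149/6.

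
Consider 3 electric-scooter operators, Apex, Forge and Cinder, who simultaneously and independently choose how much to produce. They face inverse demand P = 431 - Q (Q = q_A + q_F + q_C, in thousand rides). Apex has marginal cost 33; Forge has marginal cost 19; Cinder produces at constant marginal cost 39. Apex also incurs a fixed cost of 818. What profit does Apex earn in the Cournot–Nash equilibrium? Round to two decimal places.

8688.25

Apex's profit: π_A = (431 - Q)q_A - (33q_A). Setting ∂π_A/∂q_A = 0: 398 - 2q_A - (q_F + q_C) = 0.
Forge's first-order condition: 412 - 2q_F - (q_A + q_C) = 0.
Cinder's profit: π_C = (431 - Q)q_C - (39q_C). Setting ∂π_C/∂q_C = 0: 392 - 2q_C - (q_A + q_F) = 0.
Adding the 3 conditions: 1202 − 2Q − 2Q = 0, i.e. Q = 601/2.
Back-substituting: q_A = (398 − 601/2) = 195/2, q_F = (412 − 601/2) = 223/2, q_C = (392 − 601/2) = 183/2.
Price P = 431 - 601/2 = 261/2.
Apex's profit: (261/2 - 33)·(195/2) - 818 = 8688.2500.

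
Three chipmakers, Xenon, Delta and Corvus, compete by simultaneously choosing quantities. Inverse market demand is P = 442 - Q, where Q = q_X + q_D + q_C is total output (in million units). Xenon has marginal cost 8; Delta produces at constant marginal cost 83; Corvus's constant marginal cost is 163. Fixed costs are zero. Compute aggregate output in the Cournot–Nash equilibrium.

Xenon's profit: π_X = (442 - Q)q_X - (8q_X). Setting ∂π_X/∂q_X = 0: 434 - 2q_X - (q_D + q_C) = 0.
Delta's first-order condition: 359 - 2q_D - (q_X + q_C) = 0.
Corvus's first-order condition: 279 - 2q_C - (q_X + q_D) = 0.
Adding the 3 conditions: 1072 − 2Q − 2Q = 0, i.e. Q = 268.
Back-substituting: q_X = (434 − 268) = 166, q_D = (359 − 268) = 91, q_C = (279 − 268) = 11.
Total output Q = 166 + 91 + 11 = 268.

268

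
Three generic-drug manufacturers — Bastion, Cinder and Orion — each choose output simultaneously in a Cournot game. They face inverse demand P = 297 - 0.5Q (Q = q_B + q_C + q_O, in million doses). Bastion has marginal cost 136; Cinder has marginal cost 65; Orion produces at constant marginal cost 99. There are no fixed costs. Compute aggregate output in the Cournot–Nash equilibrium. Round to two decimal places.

295.50

Bastion's profit: π_B = (297 - 0.5Q)q_B - (136q_B). Setting ∂π_B/∂q_B = 0: 161 - q_B - (1/2)(q_C + q_O) = 0.
Cinder's first-order condition: 232 - q_C - (1/2)(q_B + q_O) = 0.
Orion's profit: π_O = (297 - 0.5Q)q_O - (99q_O). Setting ∂π_O/∂q_O = 0: 198 - q_O - (1/2)(q_B + q_C) = 0.
Adding the 3 first-order conditions: 591 − 2Q = 0, so Q = 591/2.
Back-substituting: q_B = (161 − 591/4)/(1/2) = 53/2, q_C = (232 − 591/4)/(1/2) = 337/2, q_O = (198 − 591/4)/(1/2) = 201/2.
Total output Q = 53/2 + 337/2 + 201/2 = 591/2.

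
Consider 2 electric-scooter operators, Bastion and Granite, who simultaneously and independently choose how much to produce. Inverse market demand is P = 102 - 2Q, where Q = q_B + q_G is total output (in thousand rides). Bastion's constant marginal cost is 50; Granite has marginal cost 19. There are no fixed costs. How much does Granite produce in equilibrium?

Bastion's profit: π_B = (102 - 2Q)q_B - (50q_B). Setting ∂π_B/∂q_B = 0: 52 - 4q_B - 2(q_G) = 0.
Granite's profit: π_G = (102 - 2Q)q_G - (19q_G). Setting ∂π_G/∂q_G = 0: 83 - 4q_G - 2(q_B) = 0.
So q_B = (52 - 2q_G)/4 and q_G = (83 - 2q_B)/4.
Substituting one into the other gives q_B = 7/2 and q_G = 19.

19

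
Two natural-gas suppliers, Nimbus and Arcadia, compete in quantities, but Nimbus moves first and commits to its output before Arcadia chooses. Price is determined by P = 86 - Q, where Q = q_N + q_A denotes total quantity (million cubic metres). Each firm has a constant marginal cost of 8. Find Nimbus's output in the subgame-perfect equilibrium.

The follower Arcadia best-responds to any q_N: π_A = (86 - Q)q_A - 8q_A.
Setting the follower's marginal profit to zero, 78 - q_N - 2q_A = 0, i.e. q_A = (78 - q_N)/2.
Nimbus substitutes q_A(q_N) into its own profit: π_N = q_N(86 - q_N - (78 - q_N)/2) - 8q_N = (47 - (1/2)q_N)q_N - 8q_N.
The leader's first-order condition 39 - q_N = 0 yields q_N = 39.
Then q_A = (78 - 39)/2 = 39/2.

39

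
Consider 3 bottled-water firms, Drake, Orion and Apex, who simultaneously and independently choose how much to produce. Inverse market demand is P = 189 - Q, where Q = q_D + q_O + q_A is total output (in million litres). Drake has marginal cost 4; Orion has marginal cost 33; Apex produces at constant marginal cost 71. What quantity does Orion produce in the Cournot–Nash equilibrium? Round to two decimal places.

Drake's profit: π_D = (189 - Q)q_D - (4q_D). Setting ∂π_D/∂q_D = 0: 185 - 2q_D - (q_O + q_A) = 0.
Orion's profit: π_O = (189 - Q)q_O - (33q_O). Setting ∂π_O/∂q_O = 0: 156 - 2q_O - (q_D + q_A) = 0.
Apex's first-order condition: 118 - 2q_A - (q_D + q_O) = 0.
Adding the 3 conditions: 459 − 2Q − 2Q = 0, i.e. Q = 459/4.
Back-substituting: q_D = (185 − 459/4) = 281/4, q_O = (156 − 459/4) = 165/4, q_A = (118 − 459/4) = 13/4.

41.25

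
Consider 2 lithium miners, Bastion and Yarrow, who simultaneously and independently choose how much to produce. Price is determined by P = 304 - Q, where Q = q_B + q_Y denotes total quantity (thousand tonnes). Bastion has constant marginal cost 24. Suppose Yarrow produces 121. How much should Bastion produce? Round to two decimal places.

With the rival's output fixed at 121, Bastion's profit is π_B = (304 - 121 - q_B)q_B - (24q_B) = (183 - q_B)q_B - (24q_B).
∂π_B/∂q_B = 159 - 2q_B = 0, so q_B = 159/2.

79.50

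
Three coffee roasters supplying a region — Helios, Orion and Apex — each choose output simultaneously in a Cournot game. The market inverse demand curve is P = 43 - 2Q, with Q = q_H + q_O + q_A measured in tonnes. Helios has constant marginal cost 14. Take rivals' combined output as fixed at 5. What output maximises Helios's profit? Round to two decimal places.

4.75

With rivals' combined output fixed at 5, Helios's profit is π_H = (43 - 2·5 - 2q_H)q_H - (14q_H) = (33 - 2q_H)q_H - (14q_H).
∂π_H/∂q_H = 19 - 4q_H = 0, so q_H = 19/4.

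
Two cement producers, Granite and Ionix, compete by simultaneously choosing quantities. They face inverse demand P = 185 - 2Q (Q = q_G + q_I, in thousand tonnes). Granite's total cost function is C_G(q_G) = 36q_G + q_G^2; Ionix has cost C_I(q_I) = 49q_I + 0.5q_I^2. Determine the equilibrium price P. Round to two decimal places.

Granite's profit: π_G = (185 - 2Q)q_G - (36q_G + q_G²). Setting ∂π_G/∂q_G = 0: 149 - 6q_G - 2(q_I) = 0.
Ionix's profit: π_I = (185 - 2Q)q_I - (49q_I + (1/2)q_I²). Setting ∂π_I/∂q_I = 0: 136 - 5q_I - 2(q_G) = 0.
Rearranging gives the reaction functions q_G = (149 - 2q_I)/6 and q_I = (136 - 2q_G)/5.
Substituting one into the other gives q_G = 473/26 and q_I = 259/13.
Total output Q = 991/26, so price P = 185 - 2·(991/26) = 1414/13.

108.77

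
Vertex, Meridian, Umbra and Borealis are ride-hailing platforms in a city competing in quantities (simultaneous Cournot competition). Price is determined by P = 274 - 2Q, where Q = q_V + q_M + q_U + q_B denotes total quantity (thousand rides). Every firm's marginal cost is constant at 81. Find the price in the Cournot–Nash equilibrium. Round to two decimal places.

A representative firm's profit is π_i = q_i(274 - 2Q) - 81q_i.
First-order condition (treating rivals' output as given): 193 - 4q_i - 2·Σ_{j≠i} q_j = 0.
By symmetry each firm produces the same amount; substituting Σ_{j≠i} q_j = 3q_i yields q_i = 193/10.
Total output Q = 386/5, so price P = 274 - 2·(386/5) = 598/5.

119.60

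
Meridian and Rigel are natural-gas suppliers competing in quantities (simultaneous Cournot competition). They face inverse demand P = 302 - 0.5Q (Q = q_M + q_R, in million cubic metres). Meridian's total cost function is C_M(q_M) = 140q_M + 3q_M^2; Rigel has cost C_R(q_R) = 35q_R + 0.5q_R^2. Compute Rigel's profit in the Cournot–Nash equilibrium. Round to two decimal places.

16909.46

Meridian's profit: π_M = (302 - 0.5Q)q_M - (140q_M + 3q_M²). Setting ∂π_M/∂q_M = 0: 162 - 7q_M - (1/2)(q_R) = 0.
Rigel's first-order condition: 267 - 2q_R - (1/2)(q_M) = 0.
Rearranging gives the reaction functions q_M = (162 - (1/2)q_R)/7 and q_R = (267 - (1/2)q_M)/2.
Solving the pair: q_M = 762/55, q_R = 130.0364.
Price P = 302 - (1/2)·143.8909 = 230.0545.
Rigel's profit: 230.0545·130.0364 - 35·130.0364 - (1/2)·130.0364² = 16909.4559.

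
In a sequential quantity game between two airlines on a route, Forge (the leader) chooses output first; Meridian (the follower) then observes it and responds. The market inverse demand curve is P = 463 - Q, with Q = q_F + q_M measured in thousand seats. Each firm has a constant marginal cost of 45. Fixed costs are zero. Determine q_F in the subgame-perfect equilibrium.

209

The follower Meridian best-responds to any q_F: π_M = (463 - Q)q_M - 45q_M.
Follower FOC: 418 - q_F - 2q_M = 0, so q_M(q_F) = (418 - q_F)/2.
The leader anticipates this reaction. Substituting into P = 463 - Q gives P = 254 - (1/2)q_F, so π_F = (254 - (1/2)q_F)q_F - 45q_F.
Leader FOC: 209 - q_F = 0, so q_F = 209.
Then q_M = (418 - 209)/2 = 209/2.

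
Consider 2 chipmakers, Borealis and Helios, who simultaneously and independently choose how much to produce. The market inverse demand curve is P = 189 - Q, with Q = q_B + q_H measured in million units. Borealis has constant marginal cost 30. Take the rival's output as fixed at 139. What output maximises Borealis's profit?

10

With the rival's output fixed at 139, Borealis's profit is π_B = (189 - 139 - q_B)q_B - (30q_B) = (50 - q_B)q_B - (30q_B).
∂π_B/∂q_B = 20 - 2q_B = 0, so q_B = 10.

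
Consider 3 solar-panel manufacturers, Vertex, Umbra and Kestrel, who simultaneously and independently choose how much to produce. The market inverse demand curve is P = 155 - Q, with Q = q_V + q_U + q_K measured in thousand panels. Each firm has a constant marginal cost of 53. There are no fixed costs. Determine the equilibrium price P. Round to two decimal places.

78.50

A representative firm's profit is π_i = q_i(155 - Q) - 53q_i.
First-order condition (treating rivals' output as given): 102 - 2q_i - Σ_{j≠i} q_j = 0.
With identical firms every q_j equals q_i, so Σ_{j≠i} q_j = 2q_i and 102 = 4q_i, giving q_i = 51/2.
Total output Q = 153/2, so price P = 155 - 153/2 = 157/2.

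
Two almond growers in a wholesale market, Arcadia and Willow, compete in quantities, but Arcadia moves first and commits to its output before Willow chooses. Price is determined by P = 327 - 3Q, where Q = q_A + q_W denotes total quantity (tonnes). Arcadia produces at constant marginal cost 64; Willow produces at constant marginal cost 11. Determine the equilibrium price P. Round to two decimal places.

The follower Willow best-responds to any q_A: π_W = (327 - 3Q)q_W - 11q_W.
Follower FOC: 316 - 3q_A - 6q_W = 0, so q_W(q_A) = (316 - 3q_A)/6.
The leader anticipates this reaction. Substituting into P = 327 - 3Q gives P = 169 - (3/2)q_A, so π_A = (169 - (3/2)q_A)q_A - 64q_A.
Maximising: ∂π_A/∂q_A = 105 - 3q_A = 0, giving q_A = 35.
Then q_W = (316 - 3·35)/6 = 211/6.
Total output Q = 421/6, so price P = 327 - 3·(421/6) = 233/2.

116.50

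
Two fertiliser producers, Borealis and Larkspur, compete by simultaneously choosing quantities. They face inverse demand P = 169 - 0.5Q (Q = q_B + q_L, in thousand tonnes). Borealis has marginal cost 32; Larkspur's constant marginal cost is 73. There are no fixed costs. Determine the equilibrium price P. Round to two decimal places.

91.33

Borealis's profit: π_B = (169 - 0.5Q)q_B - (32q_B). Setting ∂π_B/∂q_B = 0: 137 - q_B - (1/2)(q_L) = 0.
Larkspur's profit: π_L = (169 - 0.5Q)q_L - (73q_L). Setting ∂π_L/∂q_L = 0: 96 - q_L - (1/2)(q_B) = 0.
So q_B = (137 - (1/2)q_L) and q_L = (96 - (1/2)q_B).
Substituting one into the other gives q_B = 356/3 and q_L = 110/3.
Total output Q = 466/3, so price P = 169 - (1/2)·(466/3) = 274/3.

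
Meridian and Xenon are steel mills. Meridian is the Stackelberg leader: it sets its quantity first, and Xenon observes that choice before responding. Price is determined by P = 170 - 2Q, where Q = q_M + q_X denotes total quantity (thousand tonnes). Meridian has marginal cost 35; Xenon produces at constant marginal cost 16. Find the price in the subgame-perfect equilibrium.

The follower Xenon best-responds to any q_M: π_X = (170 - 2Q)q_X - 16q_X.
Follower FOC: 154 - 2q_M - 4q_X = 0, so q_X(q_M) = (154 - 2q_M)/4.
Meridian substitutes q_X(q_M) into its own profit: π_M = q_M(170 - 2q_M - (154 - 2q_M)/2) - 35q_M = (93 - q_M)q_M - 35q_M.
Maximising: ∂π_M/∂q_M = 58 - 2q_M = 0, giving q_M = 29.
Then q_X = (154 - 2·29)/4 = 24.
Total output Q = 53, so price P = 170 - 2·53 = 64.

64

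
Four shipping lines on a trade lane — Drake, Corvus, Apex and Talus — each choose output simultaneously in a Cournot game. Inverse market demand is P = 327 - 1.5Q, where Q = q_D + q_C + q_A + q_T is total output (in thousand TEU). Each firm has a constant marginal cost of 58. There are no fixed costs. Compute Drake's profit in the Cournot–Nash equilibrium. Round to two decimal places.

Each firm earns π_i = (327 - 1.5Q)q_i - 58q_i.
Setting ∂π_i/∂q_i = 0 with rivals' quantities fixed: 269 - 3q_i - (3/2)·Σ_{j≠i} q_j = 0.
By symmetry each firm produces the same amount; substituting Σ_{j≠i} q_j = 3q_i yields q_i = 269/(15/2) = 538/15.
Price P = 327 - (3/2)·143.4667 = 559/5.
Drake's profit: (559/5 - 58)·(538/15) = 1929.6267.

1929.63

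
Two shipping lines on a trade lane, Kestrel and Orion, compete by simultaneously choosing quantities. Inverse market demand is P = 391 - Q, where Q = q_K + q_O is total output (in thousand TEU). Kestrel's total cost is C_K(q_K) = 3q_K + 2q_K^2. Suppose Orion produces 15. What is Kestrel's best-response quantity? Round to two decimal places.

62.17

With the rival's output fixed at 15, Kestrel's profit is π_K = (391 - 15 - q_K)q_K - (3q_K + 2q_K²) = (376 - q_K)q_K - (3q_K + 2q_K²).
∂π_K/∂q_K = 373 - 6q_K = 0, so q_K = 373/6.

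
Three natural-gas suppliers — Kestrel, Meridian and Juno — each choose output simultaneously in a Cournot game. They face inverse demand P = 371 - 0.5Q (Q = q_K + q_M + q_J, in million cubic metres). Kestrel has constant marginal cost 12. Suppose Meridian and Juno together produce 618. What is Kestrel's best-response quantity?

50

With rivals' combined output fixed at 618, Kestrel's profit is π_K = (371 - (1/2)·618 - (1/2)q_K)q_K - (12q_K) = (62 - (1/2)q_K)q_K - (12q_K).
∂π_K/∂q_K = 50 - q_K = 0, so q_K = 50.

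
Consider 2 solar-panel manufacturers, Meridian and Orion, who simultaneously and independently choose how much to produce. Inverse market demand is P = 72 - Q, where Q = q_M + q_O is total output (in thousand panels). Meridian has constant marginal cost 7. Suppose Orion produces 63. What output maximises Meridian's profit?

With the rival's output fixed at 63, Meridian's profit is π_M = (72 - 63 - q_M)q_M - (7q_M) = (9 - q_M)q_M - (7q_M).
∂π_M/∂q_M = 2 - 2q_M = 0, so q_M = 1.

1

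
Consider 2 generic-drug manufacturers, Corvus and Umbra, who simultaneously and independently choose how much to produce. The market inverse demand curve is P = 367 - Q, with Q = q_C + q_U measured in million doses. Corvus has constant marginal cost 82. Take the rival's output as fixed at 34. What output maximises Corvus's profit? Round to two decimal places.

125.50

With the rival's output fixed at 34, Corvus's profit is π_C = (367 - 34 - q_C)q_C - (82q_C) = (333 - q_C)q_C - (82q_C).
∂π_C/∂q_C = 251 - 2q_C = 0, so q_C = 251/2.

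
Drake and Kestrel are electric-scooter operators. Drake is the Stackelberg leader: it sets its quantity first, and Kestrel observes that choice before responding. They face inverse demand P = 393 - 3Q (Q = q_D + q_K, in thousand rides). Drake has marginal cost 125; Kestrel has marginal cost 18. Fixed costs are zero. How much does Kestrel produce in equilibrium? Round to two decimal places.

49.08

The follower Kestrel best-responds to any q_D: π_K = (393 - 3Q)q_K - 18q_K.
Setting the follower's marginal profit to zero, 375 - 3q_D - 6q_K = 0, i.e. q_K = (375 - 3q_D)/6.
The leader anticipates this reaction. Substituting into P = 393 - 3Q gives P = 411/2 - (3/2)q_D, so π_D = (411/2 - (3/2)q_D)q_D - 125q_D.
Maximising: ∂π_D/∂q_D = 161/2 - 3q_D = 0, giving q_D = 161/6.
Then q_K = (375 - 3·(161/6))/6 = 589/12.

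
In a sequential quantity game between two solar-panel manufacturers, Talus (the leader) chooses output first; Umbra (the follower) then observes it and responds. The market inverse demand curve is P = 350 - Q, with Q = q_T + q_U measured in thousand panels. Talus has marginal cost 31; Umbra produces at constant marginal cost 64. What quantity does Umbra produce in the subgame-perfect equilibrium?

55

The follower Umbra best-responds to any q_T: π_U = (350 - Q)q_U - 64q_U.
∂π_U/∂q_U = 286 - q_T - 2q_U = 0 gives the reaction function q_U = (286 - q_T)/2.
Talus substitutes q_U(q_T) into its own profit: π_T = q_T(350 - q_T - (286 - q_T)/2) - 31q_T = (207 - (1/2)q_T)q_T - 31q_T.
Leader FOC: 176 - q_T = 0, so q_T = 176.
Then q_U = (286 - 176)/2 = 55.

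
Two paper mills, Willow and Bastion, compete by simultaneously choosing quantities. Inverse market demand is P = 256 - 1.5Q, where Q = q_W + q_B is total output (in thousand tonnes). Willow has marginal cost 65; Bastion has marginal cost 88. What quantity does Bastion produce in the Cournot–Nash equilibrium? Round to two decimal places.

32.22

Willow's profit: π_W = (256 - 1.5Q)q_W - (65q_W). Setting ∂π_W/∂q_W = 0: 191 - 3q_W - (3/2)(q_B) = 0.
Bastion's profit: π_B = (256 - 1.5Q)q_B - (88q_B). Setting ∂π_B/∂q_B = 0: 168 - 3q_B - (3/2)(q_W) = 0.
So q_W = (191 - (3/2)q_B)/3 and q_B = (168 - (3/2)q_W)/3.
Solving the pair: q_W = 428/9, q_B = 290/9.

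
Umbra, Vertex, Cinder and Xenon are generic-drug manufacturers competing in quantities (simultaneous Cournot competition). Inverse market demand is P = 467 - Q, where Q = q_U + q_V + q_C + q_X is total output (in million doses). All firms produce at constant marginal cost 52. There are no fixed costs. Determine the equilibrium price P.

135

A representative firm's profit is π_i = q_i(467 - Q) - 52q_i.
First-order condition (treating rivals' output as given): 415 - 2q_i - Σ_{j≠i} q_j = 0.
With identical firms every q_j equals q_i, so Σ_{j≠i} q_j = 3q_i and 415 = 5q_i, giving q_i = 83.
Total output Q = 332, so price P = 467 - 332 = 135.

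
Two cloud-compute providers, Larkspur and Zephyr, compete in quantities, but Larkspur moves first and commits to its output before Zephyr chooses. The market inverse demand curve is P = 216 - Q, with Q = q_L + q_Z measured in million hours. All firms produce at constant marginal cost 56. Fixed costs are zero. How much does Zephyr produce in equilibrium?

40

The follower Zephyr best-responds to any q_L: π_Z = (216 - Q)q_Z - 56q_Z.
∂π_Z/∂q_Z = 160 - q_L - 2q_Z = 0 gives the reaction function q_Z = (160 - q_L)/2.
Larkspur substitutes q_Z(q_L) into its own profit: π_L = q_L(216 - q_L - (160 - q_L)/2) - 56q_L = (136 - (1/2)q_L)q_L - 56q_L.
The leader's first-order condition 80 - q_L = 0 yields q_L = 80.
Then q_Z = (160 - 80)/2 = 40.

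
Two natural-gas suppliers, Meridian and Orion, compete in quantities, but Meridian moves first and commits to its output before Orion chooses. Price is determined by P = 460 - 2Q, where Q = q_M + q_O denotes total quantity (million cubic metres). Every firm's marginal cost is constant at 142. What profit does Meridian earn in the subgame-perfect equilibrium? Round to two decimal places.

6320.25

The follower Orion best-responds to any q_M: π_O = (460 - 2Q)q_O - 142q_O.
Follower FOC: 318 - 2q_M - 4q_O = 0, so q_O(q_M) = (318 - 2q_M)/4.
The leader anticipates this reaction. Substituting into P = 460 - 2Q gives P = 301 - q_M, so π_M = (301 - q_M)q_M - 142q_M.
Maximising: ∂π_M/∂q_M = 159 - 2q_M = 0, giving q_M = 159/2.
Then q_O = (318 - 2·(159/2))/4 = 159/4.
Price P = 460 - 2·(477/4) = 443/2.
Meridian's profit: (443/2 - 142)·(159/2) = 6320.2500.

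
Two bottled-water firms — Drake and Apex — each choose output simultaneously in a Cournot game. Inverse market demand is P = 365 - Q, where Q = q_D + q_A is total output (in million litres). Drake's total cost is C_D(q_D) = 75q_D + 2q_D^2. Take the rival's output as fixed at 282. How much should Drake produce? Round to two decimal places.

1.33

With the rival's output fixed at 282, Drake's profit is π_D = (365 - 282 - q_D)q_D - (75q_D + 2q_D²) = (83 - q_D)q_D - (75q_D + 2q_D²).
∂π_D/∂q_D = 8 - 6q_D = 0, so q_D = 4/3.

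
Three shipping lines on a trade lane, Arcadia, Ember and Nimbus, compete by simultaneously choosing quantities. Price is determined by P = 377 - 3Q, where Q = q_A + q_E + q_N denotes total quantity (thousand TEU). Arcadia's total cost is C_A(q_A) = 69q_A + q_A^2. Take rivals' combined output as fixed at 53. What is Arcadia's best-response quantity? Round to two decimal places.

18.63

With rivals' combined output fixed at 53, Arcadia's profit is π_A = (377 - 3·53 - 3q_A)q_A - (69q_A + q_A²) = (218 - 3q_A)q_A - (69q_A + q_A²).
∂π_A/∂q_A = 149 - 8q_A = 0, so q_A = 149/8.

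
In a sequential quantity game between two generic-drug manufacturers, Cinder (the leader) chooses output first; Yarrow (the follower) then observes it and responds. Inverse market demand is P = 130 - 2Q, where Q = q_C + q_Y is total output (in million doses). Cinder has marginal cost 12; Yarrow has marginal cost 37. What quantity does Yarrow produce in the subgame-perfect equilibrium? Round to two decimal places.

5.38

Solve by backward induction. Given q_C, the follower Yarrow maximises π_Y = (130 - 2q_C - 2q_Y)q_Y - 37q_Y.
Setting the follower's marginal profit to zero, 93 - 2q_C - 4q_Y = 0, i.e. q_Y = (93 - 2q_C)/4.
Cinder substitutes q_Y(q_C) into its own profit: π_C = q_C(130 - 2q_C - (93 - 2q_C)/2) - 12q_C = (167/2 - q_C)q_C - 12q_C.
The leader's first-order condition 143/2 - 2q_C = 0 yields q_C = 143/4.
Then q_Y = (93 - 2·(143/4))/4 = 43/8.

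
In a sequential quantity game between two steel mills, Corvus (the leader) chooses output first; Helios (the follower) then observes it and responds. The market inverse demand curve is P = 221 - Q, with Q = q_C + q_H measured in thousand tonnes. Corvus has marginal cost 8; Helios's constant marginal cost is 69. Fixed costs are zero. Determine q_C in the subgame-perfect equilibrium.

Solve by backward induction. Given q_C, the follower Helios maximises π_H = (221 - q_C - q_H)q_H - 69q_H.
∂π_H/∂q_H = 152 - q_C - 2q_H = 0 gives the reaction function q_H = (152 - q_C)/2.
The leader anticipates this reaction. Substituting into P = 221 - Q gives P = 145 - (1/2)q_C, so π_C = (145 - (1/2)q_C)q_C - 8q_C.
Maximising: ∂π_C/∂q_C = 137 - q_C = 0, giving q_C = 137.
Then q_H = (152 - 137)/2 = 15/2.

137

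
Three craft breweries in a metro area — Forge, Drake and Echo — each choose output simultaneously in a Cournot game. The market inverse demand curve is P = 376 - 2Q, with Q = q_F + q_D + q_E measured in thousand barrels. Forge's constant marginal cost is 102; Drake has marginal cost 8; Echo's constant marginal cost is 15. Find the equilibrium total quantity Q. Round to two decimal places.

Forge's profit: π_F = (376 - 2Q)q_F - (102q_F). Setting ∂π_F/∂q_F = 0: 274 - 4q_F - 2(q_D + q_E) = 0.
Drake's first-order condition: 368 - 4q_D - 2(q_F + q_E) = 0.
Echo's first-order condition: 361 - 4q_E - 2(q_F + q_D) = 0.
Adding the 3 conditions: 1003 − 4Q − 4Q = 0, i.e. Q = 1003/8.
Back-substituting: q_F = (274 − 1003/4)/2 = 93/8, q_D = (368 − 1003/4)/2 = 469/8, q_E = (361 − 1003/4)/2 = 441/8.
Total output Q = 93/8 + 469/8 + 441/8 = 1003/8.

125.38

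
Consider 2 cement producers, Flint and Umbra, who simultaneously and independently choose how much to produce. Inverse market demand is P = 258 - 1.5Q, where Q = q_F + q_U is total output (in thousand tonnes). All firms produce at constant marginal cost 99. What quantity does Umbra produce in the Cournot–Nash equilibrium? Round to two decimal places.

A representative firm's profit is π_i = q_i(258 - 1.5Q) - 99q_i.
Setting ∂π_i/∂q_i = 0 with rivals' quantities fixed: 159 - 3q_i - (3/2)q_j = 0.
By symmetry each firm produces the same amount; substituting q_j = q_i yields q_i = 159/(9/2) = 106/3.

35.33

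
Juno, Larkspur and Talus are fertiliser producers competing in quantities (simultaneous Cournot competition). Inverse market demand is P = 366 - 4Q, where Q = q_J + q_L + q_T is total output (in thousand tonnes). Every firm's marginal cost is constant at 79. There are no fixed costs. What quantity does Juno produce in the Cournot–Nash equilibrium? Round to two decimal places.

17.94

Each firm earns π_i = (366 - 4Q)q_i - 79q_i.
Setting ∂π_i/∂q_i = 0 with rivals' quantities fixed: 287 - 8q_i - 4·Σ_{j≠i} q_j = 0.
With identical firms every q_j equals q_i, so Σ_{j≠i} q_j = 2q_i and 287 = 16q_i, giving q_i = 287/16.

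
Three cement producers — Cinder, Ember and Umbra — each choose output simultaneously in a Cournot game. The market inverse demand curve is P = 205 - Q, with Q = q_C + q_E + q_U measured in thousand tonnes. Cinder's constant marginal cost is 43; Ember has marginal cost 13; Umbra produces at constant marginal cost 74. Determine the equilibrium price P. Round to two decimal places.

Cinder's profit: π_C = (205 - Q)q_C - (43q_C). Setting ∂π_C/∂q_C = 0: 162 - 2q_C - (q_E + q_U) = 0.
Ember's profit: π_E = (205 - Q)q_E - (13q_E). Setting ∂π_E/∂q_E = 0: 192 - 2q_E - (q_C + q_U) = 0.
Umbra's first-order condition: 131 - 2q_U - (q_C + q_E) = 0.
Adding the 3 conditions: 485 − 2Q − 2Q = 0, i.e. Q = 485/4.
Back-substituting: q_C = (162 − 485/4) = 163/4, q_E = (192 − 485/4) = 283/4, q_U = (131 − 485/4) = 39/4.
Total output Q = 485/4, so price P = 205 - 485/4 = 335/4.

83.75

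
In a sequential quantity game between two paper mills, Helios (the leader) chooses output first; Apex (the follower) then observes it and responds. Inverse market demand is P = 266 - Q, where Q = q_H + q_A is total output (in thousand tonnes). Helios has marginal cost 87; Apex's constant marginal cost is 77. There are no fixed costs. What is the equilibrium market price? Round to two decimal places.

Solve by backward induction. Given q_H, the follower Apex maximises π_A = (266 - q_H - q_A)q_A - 77q_A.
∂π_A/∂q_A = 189 - q_H - 2q_A = 0 gives the reaction function q_A = (189 - q_H)/2.
Helios substitutes q_A(q_H) into its own profit: π_H = q_H(266 - q_H - (189 - q_H)/2) - 87q_H = (343/2 - (1/2)q_H)q_H - 87q_H.
Maximising: ∂π_H/∂q_H = 169/2 - q_H = 0, giving q_H = 169/2.
Then q_A = (189 - 169/2)/2 = 209/4.
Total output Q = 547/4, so price P = 266 - 547/4 = 517/4.

129.25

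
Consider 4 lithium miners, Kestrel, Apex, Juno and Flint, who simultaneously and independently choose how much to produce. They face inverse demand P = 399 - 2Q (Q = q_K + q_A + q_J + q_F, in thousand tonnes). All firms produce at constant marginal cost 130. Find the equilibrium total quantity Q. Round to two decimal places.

Each firm earns π_i = (399 - 2Q)q_i - 130q_i.
Setting ∂π_i/∂q_i = 0 with rivals' quantities fixed: 269 - 4q_i - 2·Σ_{j≠i} q_j = 0.
With identical firms every q_j equals q_i, so Σ_{j≠i} q_j = 3q_i and 269 = 10q_i, giving q_i = 269/10.
Total output Q = 269/10 + 269/10 + 269/10 + 269/10 = 538/5.

107.60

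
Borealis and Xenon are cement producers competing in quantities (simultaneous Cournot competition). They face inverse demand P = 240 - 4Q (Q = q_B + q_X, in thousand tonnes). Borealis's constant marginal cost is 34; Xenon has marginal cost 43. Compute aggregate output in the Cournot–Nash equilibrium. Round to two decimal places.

Borealis's profit: π_B = (240 - 4Q)q_B - (34q_B). Setting ∂π_B/∂q_B = 0: 206 - 8q_B - 4(q_X) = 0.
Xenon's profit: π_X = (240 - 4Q)q_X - (43q_X). Setting ∂π_X/∂q_X = 0: 197 - 8q_X - 4(q_B) = 0.
Rearranging gives the reaction functions q_B = (206 - 4q_X)/8 and q_X = (197 - 4q_B)/8.
Solving the pair: q_B = 215/12, q_X = 47/3.
Total output Q = 215/12 + 47/3 = 403/12.

33.58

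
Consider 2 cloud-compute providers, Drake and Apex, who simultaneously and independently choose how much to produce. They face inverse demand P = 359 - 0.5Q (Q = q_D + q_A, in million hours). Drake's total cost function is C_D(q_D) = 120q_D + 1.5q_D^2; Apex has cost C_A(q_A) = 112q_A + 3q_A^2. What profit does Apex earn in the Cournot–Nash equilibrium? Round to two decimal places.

Drake's profit: π_D = (359 - 0.5Q)q_D - (120q_D + (3/2)q_D²). Setting ∂π_D/∂q_D = 0: 239 - 4q_D - (1/2)(q_A) = 0.
Apex's first-order condition: 247 - 7q_A - (1/2)(q_D) = 0.
Best responses: q_D = (239 - (1/2)q_A)/4, q_A = (247 - (1/2)q_D)/7.
Solving the pair: q_D = 55.8378, q_A = 1158/37.
Price P = 359 - (1/2)·87.1351 = 315.4324.
Apex's profit: 315.4324·(1158/37) - 112·(1158/37) - 3(1158/37)² = 3428.3229.

3428.32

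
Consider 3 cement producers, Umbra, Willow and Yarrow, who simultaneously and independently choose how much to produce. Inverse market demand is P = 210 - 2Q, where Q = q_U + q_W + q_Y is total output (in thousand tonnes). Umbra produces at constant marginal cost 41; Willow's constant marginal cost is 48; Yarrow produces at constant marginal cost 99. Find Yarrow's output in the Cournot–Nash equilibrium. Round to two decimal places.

Umbra's profit: π_U = (210 - 2Q)q_U - (41q_U). Setting ∂π_U/∂q_U = 0: 169 - 4q_U - 2(q_W + q_Y) = 0.
Willow's first-order condition: 162 - 4q_W - 2(q_U + q_Y) = 0.
Yarrow's profit: π_Y = (210 - 2Q)q_Y - (99q_Y). Setting ∂π_Y/∂q_Y = 0: 111 - 4q_Y - 2(q_U + q_W) = 0.
Adding the 3 conditions: 442 − 4Q − 4Q = 0, i.e. Q = 221/4.
Back-substituting: q_U = (169 − 221/2)/2 = 117/4, q_W = (162 − 221/2)/2 = 103/4, q_Y = (111 − 221/2)/2 = 1/4.

0.25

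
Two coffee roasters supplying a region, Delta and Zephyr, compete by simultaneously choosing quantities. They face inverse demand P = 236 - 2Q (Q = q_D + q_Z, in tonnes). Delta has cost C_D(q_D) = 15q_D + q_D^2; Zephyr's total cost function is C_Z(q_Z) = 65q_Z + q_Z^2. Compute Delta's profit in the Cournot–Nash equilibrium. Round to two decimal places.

Delta's profit: π_D = (236 - 2Q)q_D - (15q_D + q_D²). Setting ∂π_D/∂q_D = 0: 221 - 6q_D - 2(q_Z) = 0.
Zephyr's profit: π_Z = (236 - 2Q)q_Z - (65q_Z + q_Z²). Setting ∂π_Z/∂q_Z = 0: 171 - 6q_Z - 2(q_D) = 0.
Rearranging gives the reaction functions q_D = (221 - 2q_Z)/6 and q_Z = (171 - 2q_D)/6.
Substituting one into the other gives q_D = 123/4 and q_Z = 73/4.
Price P = 236 - 2·49 = 138.
Delta's profit: 138·(123/4) - 15·(123/4) - (123/4)² = 2836.6875.

2836.69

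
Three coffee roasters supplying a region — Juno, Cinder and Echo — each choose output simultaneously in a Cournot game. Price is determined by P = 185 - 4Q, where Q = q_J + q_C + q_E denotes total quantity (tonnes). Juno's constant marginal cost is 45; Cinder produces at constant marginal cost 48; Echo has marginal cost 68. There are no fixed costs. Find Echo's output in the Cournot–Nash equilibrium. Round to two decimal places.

Juno's profit: π_J = (185 - 4Q)q_J - (45q_J). Setting ∂π_J/∂q_J = 0: 140 - 8q_J - 4(q_C + q_E) = 0.
Cinder's profit: π_C = (185 - 4Q)q_C - (48q_C). Setting ∂π_C/∂q_C = 0: 137 - 8q_C - 4(q_J + q_E) = 0.
Echo's profit: π_E = (185 - 4Q)q_E - (68q_E). Setting ∂π_E/∂q_E = 0: 117 - 8q_E - 4(q_J + q_C) = 0.
Summing all 3 equations gives 394 − 16Q = 0, hence Q = 197/8.
Back-substituting: q_J = (140 − 197/2)/4 = 83/8, q_C = (137 − 197/2)/4 = 77/8, q_E = (117 − 197/2)/4 = 37/8.

4.63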